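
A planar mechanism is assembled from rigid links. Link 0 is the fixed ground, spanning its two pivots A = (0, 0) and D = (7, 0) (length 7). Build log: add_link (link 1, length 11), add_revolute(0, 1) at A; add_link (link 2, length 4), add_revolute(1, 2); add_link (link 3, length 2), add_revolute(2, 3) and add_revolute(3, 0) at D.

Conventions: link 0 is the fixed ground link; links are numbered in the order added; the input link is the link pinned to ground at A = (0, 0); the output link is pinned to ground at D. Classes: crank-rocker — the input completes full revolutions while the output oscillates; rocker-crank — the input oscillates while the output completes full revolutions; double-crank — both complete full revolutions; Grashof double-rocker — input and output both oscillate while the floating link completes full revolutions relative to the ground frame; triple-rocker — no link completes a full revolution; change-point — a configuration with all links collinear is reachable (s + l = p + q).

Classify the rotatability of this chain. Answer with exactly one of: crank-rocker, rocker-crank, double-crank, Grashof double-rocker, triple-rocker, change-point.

lengths: ground=7, input=11, coupler=4, output=2
sorted: s=2 (shortest), l=11 (longest), p+q=11
s + l = 13 vs p + q = 11
s + l > p + q → non-Grashof → no link fully rotates → triple-rocker

triple-rocker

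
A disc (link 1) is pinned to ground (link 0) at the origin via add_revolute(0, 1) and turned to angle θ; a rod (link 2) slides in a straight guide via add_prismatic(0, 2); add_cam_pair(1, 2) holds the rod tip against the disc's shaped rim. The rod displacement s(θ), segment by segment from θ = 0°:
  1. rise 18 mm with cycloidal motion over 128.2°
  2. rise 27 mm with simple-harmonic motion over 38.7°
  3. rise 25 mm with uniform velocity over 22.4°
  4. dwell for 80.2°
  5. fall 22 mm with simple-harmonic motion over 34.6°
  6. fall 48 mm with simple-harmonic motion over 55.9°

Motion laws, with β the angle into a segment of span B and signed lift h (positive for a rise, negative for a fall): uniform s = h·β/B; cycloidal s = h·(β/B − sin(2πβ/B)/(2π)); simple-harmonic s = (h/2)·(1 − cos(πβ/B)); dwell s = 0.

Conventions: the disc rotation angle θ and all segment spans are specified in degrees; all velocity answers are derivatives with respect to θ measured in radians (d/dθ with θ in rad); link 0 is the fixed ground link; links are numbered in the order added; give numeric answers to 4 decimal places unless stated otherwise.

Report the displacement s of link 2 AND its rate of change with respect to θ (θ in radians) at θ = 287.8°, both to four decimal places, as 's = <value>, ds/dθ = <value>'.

segment 1 (0° to 128.2°, cycloidal, h = 18) is passed completely: s = 0.0000 + (18) = 18.0000
segment 2 (128.2° to 166.9°, simple-harmonic, h = 27) is passed completely: s = 18.0000 + (27) = 45.0000
segment 3 (166.9° to 189.3°, uniform, h = 25) is passed completely: s = 45.0000 + (25) = 70.0000
segment 4 (189.3° to 269.5°, dwell): s unchanged at 70.0000
θ = 287.8° falls in segment 5 (269.5° to 304.1°, simple-harmonic, h = -22): β = 287.8 − 269.5 = 18.3°, B = 34.6°; Δs = -22/2·(1 − cos(π·0.5289)) = -11.9974; s = 70.0000 − 11.9974 = 58.0026
velocity in seg [269.5°–304.1°] (simple-harmonic), θ in radians: β = 18.3° = 0.3194 rad, B = 34.6° = 0.6039 rad; ds/dθ = (πh/(2B)) sin(πβ/B) = (π·(-22)/(2·0.6039)) sin(π·0.5289) = -56.989707 mm/rad

s = 58.0026, ds/dθ = -56.9897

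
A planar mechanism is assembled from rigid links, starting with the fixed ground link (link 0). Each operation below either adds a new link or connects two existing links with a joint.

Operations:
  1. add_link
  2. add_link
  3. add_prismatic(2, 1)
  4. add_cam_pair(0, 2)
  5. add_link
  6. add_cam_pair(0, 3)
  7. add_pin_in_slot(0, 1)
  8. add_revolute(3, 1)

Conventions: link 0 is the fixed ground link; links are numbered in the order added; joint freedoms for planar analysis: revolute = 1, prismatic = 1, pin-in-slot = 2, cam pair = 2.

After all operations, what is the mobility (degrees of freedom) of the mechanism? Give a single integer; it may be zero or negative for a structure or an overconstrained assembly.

link 0 = ground. State L|J1|J2 = 1|0|0
+link1  2|0|0
+link2  3|0|0
P(2,1) f=1→J1  3|1|0
C(0,2) f=2→J2  3|1|1
+link3  4|1|1
C(0,3) f=2→J2  4|1|2
PS(0,1) f=2→J2  4|1|3
R(3,1) f=1→J1  4|2|3
M = 3(4−1)−2·2−3 = 9−4−3 = 2

M = 2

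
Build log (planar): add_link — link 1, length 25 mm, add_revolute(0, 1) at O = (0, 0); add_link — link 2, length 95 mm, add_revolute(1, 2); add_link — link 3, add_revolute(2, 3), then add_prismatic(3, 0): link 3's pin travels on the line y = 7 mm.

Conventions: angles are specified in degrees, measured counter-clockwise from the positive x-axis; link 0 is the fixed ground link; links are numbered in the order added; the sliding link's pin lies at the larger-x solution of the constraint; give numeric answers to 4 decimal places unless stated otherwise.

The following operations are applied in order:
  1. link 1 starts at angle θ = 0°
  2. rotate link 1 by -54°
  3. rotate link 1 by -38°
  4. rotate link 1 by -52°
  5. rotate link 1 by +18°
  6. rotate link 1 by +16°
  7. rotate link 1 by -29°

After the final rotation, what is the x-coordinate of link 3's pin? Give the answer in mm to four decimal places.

geometry: r = 25 mm, L = 95 mm, e = 7 mm; θ starts at 0°
rotate link 1 by -54°: θ ← 0° -54° = -54°
rotate link 1 by -38°: θ ← -54° -38° = -92°
rotate link 1 by -52°: θ ← -92° -52° = -144°
rotate link 1 by +18°: θ ← -144° +18° = -126°
rotate link 1 by +16°: θ ← -126° +16° = -110°
rotate link 1 by -29°: θ ← -110° -29° = -139°
crank pin P = (r cos θ, r sin θ) = (-18.867740, -16.401476)
h = r sin θ − e = -16.401476 − 7 = -23.401476
x = r cos θ + √(L² − h²) = -18.867740 + 92.072639 = 73.204900

73.2049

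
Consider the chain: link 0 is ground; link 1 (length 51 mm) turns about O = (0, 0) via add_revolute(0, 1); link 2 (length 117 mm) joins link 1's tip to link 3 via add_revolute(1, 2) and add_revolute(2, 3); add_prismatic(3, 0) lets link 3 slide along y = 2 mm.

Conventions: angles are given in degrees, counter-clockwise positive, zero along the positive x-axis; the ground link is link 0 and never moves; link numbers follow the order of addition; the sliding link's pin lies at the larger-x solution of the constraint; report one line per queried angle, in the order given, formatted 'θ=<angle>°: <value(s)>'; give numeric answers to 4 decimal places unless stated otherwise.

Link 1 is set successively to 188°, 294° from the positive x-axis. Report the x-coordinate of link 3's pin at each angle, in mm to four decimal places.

geometry: r = 51 mm, L = 117 mm, e = 2 mm
θ=188°: crank pin P = (r cos θ, r sin θ) = (-50.503672, -7.097828)
θ=188°: h = r sin θ − e = -7.097828 − 2 = -9.097828
θ=188°: x = r cos θ + √(L² − h²) = -50.503672 + 116.645744 = 66.142072
θ=294°: crank pin P = (r cos θ, r sin θ) = (20.743569, -46.590818)
θ=294°: h = r sin θ − e = -46.590818 − 2 = -48.590818
θ=294°: x = r cos θ + √(L² − h²) = 20.743569 + 106.432760 = 127.176329

θ=188°: 66.1421
θ=294°: 127.1763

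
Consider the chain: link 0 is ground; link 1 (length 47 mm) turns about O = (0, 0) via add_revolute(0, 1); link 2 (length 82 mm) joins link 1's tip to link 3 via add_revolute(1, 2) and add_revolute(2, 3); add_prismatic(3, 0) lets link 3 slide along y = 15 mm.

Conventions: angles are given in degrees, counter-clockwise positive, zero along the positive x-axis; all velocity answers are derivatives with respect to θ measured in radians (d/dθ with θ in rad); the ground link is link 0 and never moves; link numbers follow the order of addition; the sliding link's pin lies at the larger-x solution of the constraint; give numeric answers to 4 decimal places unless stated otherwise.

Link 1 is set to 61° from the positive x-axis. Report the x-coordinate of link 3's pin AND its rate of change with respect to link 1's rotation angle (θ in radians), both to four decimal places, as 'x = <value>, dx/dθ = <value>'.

geometry: r = 47 mm, L = 82 mm, e = 15 mm
crank pin P = (r cos θ, r sin θ) = (22.786052, 41.107126)
h = r sin θ − e = 41.107126 − 15 = 26.107126
x = r cos θ + √(L² − h²) = 22.786052 + 77.732991 = 100.519044
dx/dθ = −r sin θ − h·r cos θ/√(L² − h²) (θ in radians; h = 26.107126) = -48.759969

x = 100.5190, dx/dθ = -48.7600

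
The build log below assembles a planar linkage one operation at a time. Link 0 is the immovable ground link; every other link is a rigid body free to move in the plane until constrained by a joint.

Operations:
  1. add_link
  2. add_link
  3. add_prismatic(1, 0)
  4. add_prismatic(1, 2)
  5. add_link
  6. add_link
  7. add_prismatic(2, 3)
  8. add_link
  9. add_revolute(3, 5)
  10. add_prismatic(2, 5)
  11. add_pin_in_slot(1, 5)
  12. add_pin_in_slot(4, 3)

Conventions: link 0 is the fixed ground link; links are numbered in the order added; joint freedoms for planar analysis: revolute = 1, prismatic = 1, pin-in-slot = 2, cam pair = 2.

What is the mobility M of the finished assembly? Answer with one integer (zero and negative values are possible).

ground; <1,0,0>
#1 <2,0,0>
#2 <3,0,0>
P:1↔0 J1 <3,1,0>
P:1↔2 J1 <3,2,0>
#3 <4,2,0>
#4 <5,2,0>
P:2↔3 J1 <5,3,0>
#5 <6,3,0>
R:3↔5 J1 <6,4,0>
P:2↔5 J1 <6,5,0>
PS:1↔5 J2 <6,5,1>
PS:4↔3 J2 <6,5,2>
3×5 − 2×5 − 1×2 = 3

M = 3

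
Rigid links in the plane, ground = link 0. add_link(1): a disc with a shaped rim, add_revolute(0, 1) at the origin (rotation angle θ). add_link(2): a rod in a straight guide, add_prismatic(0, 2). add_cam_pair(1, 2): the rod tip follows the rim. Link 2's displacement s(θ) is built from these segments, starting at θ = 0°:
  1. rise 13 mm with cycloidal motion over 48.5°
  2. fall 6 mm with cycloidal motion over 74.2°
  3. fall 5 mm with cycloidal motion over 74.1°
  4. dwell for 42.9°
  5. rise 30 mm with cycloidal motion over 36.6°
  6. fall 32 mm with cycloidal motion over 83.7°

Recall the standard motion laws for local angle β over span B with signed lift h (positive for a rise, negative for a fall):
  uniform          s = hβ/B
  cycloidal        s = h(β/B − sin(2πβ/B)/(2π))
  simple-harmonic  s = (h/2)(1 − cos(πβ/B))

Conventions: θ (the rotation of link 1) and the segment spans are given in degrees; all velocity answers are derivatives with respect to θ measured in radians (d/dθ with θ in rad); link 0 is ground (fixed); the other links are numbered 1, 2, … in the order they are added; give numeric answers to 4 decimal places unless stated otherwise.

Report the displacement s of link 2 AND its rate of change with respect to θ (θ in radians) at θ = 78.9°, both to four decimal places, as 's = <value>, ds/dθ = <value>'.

segment 1 (0° to 48.5°, cycloidal, h = 13) is passed completely: s = 0.0000 + (13) = 13.0000
θ = 78.9° falls in segment 2 (48.5° to 122.7°, cycloidal, h = -6): β = 78.9 − 48.5 = 30.4°, B = 74.2°; Δs = -6·(0.4097 − sin(2π·0.4097)/(2π)) = -1.9450; s = 13.0000 − 1.9450 = 11.0550
velocity in seg [48.5°–122.7°] (cycloidal), θ in radians: β = 30.4° = 0.5306 rad, B = 74.2° = 1.2950 rad; ds/dθ = (h/B)(1 − cos(2πβ/B)) = ((-6)/1.2950)(1 − cos(2π·0.4097)) = -8.540291 mm/rad

s = 11.0550, ds/dθ = -8.5403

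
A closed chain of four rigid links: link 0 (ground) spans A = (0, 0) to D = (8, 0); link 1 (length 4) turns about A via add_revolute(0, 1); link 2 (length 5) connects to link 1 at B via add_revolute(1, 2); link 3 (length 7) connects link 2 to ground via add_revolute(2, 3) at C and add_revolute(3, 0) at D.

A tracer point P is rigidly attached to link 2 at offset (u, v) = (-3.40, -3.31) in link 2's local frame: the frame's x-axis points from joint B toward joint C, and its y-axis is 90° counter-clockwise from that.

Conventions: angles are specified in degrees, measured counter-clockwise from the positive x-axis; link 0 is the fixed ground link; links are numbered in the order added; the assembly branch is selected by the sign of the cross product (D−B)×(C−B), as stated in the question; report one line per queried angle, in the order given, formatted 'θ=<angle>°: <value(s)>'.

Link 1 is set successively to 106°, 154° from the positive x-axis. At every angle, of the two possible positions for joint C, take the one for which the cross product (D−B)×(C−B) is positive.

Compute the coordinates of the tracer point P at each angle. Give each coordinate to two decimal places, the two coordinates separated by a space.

A=(0,0), D=(8.00,0)
θ=106°: B = A + 4.00·(cos106°, sin106°) = (-1.1025, 3.8450)
θ=106°: |BD| = 9.8813
θ=106°: circle(B,5.00) ∩ circle(D,7.00): a=3.7263, h=3.3339
θ=106°:   candidates: C₊=(3.6273,5.4662) cross=32.944; C₋=(1.0327,-0.6761) cross=-32.944
θ=106°:   branch + wants cross > 0 → take C=(3.6273,5.4662) (cross=32.944)
θ=106°: ex = (C−B)/|BC| = (0.9460,0.3242); ey = (-0.3242,0.9460)
θ=106°: P = B + -3.40·ex + -3.31·ey = (-3.2456,-0.3885)
θ=154°: B = A + 4.00·(cos154°, sin154°) = (-3.5952, 1.7535)
θ=154°: |BD| = 11.7270
θ=154°: circle(B,5.00) ∩ circle(D,7.00): a=4.8402, h=1.2539
θ=154°:   candidates: C₊=(1.3781,2.2695) cross=14.704; C₋=(1.0032,-0.2100) cross=-14.704
θ=154°:   branch + wants cross > 0 → take C=(1.3781,2.2695) (cross=14.704)
θ=154°: ex = (C−B)/|BC| = (0.9947,0.1032); ey = (-0.1032,0.9947)
θ=154°: P = B + -3.40·ex + -3.31·ey = (-6.6354,-1.8897)

θ=106°: -3.25 -0.39
θ=154°: -6.64 -1.89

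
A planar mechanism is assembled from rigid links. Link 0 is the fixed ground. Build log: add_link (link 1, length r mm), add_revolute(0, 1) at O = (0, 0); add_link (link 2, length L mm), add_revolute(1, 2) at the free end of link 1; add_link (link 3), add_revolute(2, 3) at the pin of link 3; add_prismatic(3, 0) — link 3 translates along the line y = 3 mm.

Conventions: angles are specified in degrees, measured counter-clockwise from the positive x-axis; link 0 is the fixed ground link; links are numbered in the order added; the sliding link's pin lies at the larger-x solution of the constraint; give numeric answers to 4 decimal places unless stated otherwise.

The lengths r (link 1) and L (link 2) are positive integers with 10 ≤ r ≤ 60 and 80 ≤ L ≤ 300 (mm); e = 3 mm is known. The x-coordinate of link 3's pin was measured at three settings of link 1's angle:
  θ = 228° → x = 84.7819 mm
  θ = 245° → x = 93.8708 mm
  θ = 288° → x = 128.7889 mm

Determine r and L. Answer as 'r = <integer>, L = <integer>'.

constraint per measurement: (x − r cos θ)² + (r sin θ − e)² = L²
subtracting the θ₁ and θ₂ equations cancels the r² and L² terms:
r = (x₁² − x₂²) / (2[(x₁cos θ₁ + e sin θ₁) − (x₂cos θ₂ + e sin θ₂)]) = 48.9994 → r = 49
L² = (x₁ − r cos θ₁)² + (r sin θ₁ − e)² = 15376.0112 → L = 124.0000 → L = 124
check at θ₃=288°: x = 128.7889 (printed 128.7889) ✓

r = 49, L = 124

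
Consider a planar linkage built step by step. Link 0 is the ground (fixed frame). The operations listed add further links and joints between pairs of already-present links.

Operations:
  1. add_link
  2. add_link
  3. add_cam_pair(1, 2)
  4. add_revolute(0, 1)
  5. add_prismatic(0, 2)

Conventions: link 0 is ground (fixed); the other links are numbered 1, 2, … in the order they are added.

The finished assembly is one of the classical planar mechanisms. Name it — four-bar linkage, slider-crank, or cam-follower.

links: 3 (incl. ground); joints: 1 revolute, 1 prismatic, 1 higher (cam) pair, forming one closed loop
3 links, revolute + prismatic + higher pair in one loop → cam-follower

cam-follower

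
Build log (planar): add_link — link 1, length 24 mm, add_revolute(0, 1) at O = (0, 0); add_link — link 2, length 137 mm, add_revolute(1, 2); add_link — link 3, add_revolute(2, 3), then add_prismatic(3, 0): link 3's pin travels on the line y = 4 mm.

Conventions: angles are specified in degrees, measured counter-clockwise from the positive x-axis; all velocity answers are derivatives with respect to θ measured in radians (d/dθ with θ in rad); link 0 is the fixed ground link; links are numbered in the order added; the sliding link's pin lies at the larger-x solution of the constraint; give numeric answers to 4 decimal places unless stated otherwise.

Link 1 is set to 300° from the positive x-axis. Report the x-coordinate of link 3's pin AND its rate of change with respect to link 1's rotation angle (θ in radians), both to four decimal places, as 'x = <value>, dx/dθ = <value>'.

geometry: r = 24 mm, L = 137 mm, e = 4 mm
crank pin P = (r cos θ, r sin θ) = (12.000000, -20.784610)
h = r sin θ − e = -20.784610 − 4 = -24.784610
x = r cos θ + √(L² − h²) = 12.000000 + 134.739464 = 146.739464
dx/dθ = −r sin θ − h·r cos θ/√(L² − h²) (θ in radians; h = -24.784610) = 22.991946

x = 146.7395, dx/dθ = 22.9919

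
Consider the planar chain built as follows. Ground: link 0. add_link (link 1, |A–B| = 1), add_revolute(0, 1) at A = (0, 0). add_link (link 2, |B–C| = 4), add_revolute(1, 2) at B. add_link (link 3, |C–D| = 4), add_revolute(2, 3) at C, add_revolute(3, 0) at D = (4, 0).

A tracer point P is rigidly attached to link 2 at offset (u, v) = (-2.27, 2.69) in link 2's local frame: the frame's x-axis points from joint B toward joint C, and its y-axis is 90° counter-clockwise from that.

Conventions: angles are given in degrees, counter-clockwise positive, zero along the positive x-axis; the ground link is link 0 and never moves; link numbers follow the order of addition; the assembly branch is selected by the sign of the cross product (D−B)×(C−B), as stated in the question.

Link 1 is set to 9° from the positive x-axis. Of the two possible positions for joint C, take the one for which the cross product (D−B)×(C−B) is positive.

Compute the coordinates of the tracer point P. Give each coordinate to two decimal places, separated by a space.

A=(0,0), D=(4.00,0)
B = A + 1.00·(cos9°, sin9°) = (0.9877, 0.1564)
|BD| = 3.0164
circle(B,4.00) ∩ circle(D,4.00): a=1.5082, h=3.7048
  candidates: C₊=(2.6860,3.7780) cross=11.175; C₋=(2.3017,-3.6216) cross=-11.175
  branch + wants cross > 0 → take C=(2.6860,3.7780) (cross=11.175)
ex = (C−B)/|BC| = (0.4246,0.9054); ey = (-0.9054,0.4246)
P = B + -2.27·ex + 2.69·ey = (-2.4116,-0.7567)

-2.41 -0.76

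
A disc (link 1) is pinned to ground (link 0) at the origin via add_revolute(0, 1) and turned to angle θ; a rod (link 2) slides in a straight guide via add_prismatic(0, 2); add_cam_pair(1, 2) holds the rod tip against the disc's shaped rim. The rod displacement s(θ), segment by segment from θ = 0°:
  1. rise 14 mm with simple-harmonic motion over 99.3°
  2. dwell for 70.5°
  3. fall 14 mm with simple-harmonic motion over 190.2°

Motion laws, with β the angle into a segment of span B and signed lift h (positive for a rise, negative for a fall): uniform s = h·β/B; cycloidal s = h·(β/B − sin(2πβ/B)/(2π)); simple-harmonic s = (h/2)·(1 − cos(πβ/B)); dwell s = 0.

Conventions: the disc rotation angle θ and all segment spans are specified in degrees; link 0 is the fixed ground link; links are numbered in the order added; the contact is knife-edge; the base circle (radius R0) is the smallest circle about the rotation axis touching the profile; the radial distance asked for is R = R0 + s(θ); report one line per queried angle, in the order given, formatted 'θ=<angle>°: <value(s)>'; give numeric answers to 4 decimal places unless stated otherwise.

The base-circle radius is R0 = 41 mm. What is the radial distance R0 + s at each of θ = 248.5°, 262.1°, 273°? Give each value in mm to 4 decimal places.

segment 1 (0° to 99.3°, simple-harmonic, h = 14) is passed completely: s = 0.0000 + (14) = 14.0000
segment 2 (99.3° to 169.8°, dwell): s unchanged at 14.0000
θ = 248.5° falls in segment 3 (169.8° to 360°, simple-harmonic, h = -14): β = 248.5 − 169.8 = 78.7°, B = 190.2°; Δs = -14/2·(1 − cos(π·0.4138)) = -5.1269; s = 14.0000 − 5.1269 = 8.8731
θ = 262.1° falls in segment 3 (169.8° to 360°, simple-harmonic, h = -14): β = 262.1 − 169.8 = 92.3°, B = 190.2°; Δs = -14/2·(1 − cos(π·0.4853)) = -6.6764; s = 14.0000 − 6.6764 = 7.3236
θ = 273° falls in segment 3 (169.8° to 360°, simple-harmonic, h = -14): β = 273 − 169.8 = 103.2°, B = 190.2°; Δs = -14/2·(1 − cos(π·0.5426)) = -7.9337; s = 14.0000 − 7.9337 = 6.0663
θ=248.5°: R = R0 + s = 41 + 8.8731 = 49.8731
θ=262.1°: R = R0 + s = 41 + 7.3236 = 48.3236
θ=273°: R = R0 + s = 41 + 6.0663 = 47.0663

θ=248.5°: 49.8731
θ=262.1°: 48.3236
θ=273°: 47.0663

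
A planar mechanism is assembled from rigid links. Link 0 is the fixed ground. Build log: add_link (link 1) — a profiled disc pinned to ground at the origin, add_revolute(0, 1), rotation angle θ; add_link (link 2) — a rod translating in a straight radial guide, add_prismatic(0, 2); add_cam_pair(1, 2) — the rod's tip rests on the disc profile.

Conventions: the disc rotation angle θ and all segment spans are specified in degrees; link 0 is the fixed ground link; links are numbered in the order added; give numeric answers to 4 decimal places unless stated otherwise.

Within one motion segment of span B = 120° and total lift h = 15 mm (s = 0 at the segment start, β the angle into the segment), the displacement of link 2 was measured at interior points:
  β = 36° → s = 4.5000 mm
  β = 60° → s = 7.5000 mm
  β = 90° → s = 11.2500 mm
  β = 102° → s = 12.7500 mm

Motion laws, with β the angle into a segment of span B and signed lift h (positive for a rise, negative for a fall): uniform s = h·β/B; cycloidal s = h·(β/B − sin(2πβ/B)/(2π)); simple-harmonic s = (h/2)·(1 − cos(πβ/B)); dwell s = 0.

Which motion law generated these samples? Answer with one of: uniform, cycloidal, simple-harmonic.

candidates at β/B = r: uniform s = h·r (linear in β); cycloidal s = h·(r − sin(2πr)/(2π)); simple-harmonic s = (h/2)(1 − cos(πr))
β=36°: printed 4.5000 | uniform 4.5000, cycloidal 2.2295, simple-harmonic 3.0916
β=60°: printed 7.5000 | uniform 7.5000, cycloidal 7.5000, simple-harmonic 7.5000
β=90°: printed 11.2500 | uniform 11.2500, cycloidal 13.6373, simple-harmonic 12.8033
β=102°: printed 12.7500 | uniform 12.7500, cycloidal 14.6814, simple-harmonic 14.1825
only one law matches every sample → uniform

uniform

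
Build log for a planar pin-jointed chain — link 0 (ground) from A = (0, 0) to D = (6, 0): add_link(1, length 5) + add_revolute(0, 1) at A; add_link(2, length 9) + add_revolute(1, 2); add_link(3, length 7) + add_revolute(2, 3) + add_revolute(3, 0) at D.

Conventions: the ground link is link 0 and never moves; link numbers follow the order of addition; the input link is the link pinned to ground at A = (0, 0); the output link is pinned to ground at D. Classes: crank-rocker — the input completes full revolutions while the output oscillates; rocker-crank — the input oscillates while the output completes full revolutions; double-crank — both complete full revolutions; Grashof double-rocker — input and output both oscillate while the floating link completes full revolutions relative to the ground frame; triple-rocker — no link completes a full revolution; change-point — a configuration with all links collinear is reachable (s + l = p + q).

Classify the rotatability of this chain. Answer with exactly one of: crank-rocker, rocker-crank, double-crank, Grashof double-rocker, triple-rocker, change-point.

lengths: ground=6, input=5, coupler=9, output=7
sorted: s=5 (shortest), l=9 (longest), p+q=13
s + l = 14 vs p + q = 13
s + l > p + q → non-Grashof → no link fully rotates → triple-rocker

triple-rocker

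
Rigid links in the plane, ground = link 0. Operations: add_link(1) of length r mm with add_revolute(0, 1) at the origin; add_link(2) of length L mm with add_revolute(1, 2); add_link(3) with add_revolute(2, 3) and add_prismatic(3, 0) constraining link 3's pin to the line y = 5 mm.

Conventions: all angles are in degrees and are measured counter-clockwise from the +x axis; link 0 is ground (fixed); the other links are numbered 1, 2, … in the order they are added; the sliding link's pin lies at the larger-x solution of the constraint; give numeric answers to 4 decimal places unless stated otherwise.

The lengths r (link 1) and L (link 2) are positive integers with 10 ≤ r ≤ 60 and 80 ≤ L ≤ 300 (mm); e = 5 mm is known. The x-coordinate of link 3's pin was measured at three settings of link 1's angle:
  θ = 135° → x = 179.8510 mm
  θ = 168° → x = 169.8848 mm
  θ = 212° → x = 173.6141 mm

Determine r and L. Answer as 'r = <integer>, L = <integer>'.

constraint per measurement: (x − r cos θ)² + (r sin θ − e)² = L²
subtracting the θ₁ and θ₂ equations cancels the r² and L² terms:
r = (x₁² − x₂²) / (2[(x₁cos θ₁ + e sin θ₁) − (x₂cos θ₂ + e sin θ₂)]) = 42.0000 → r = 42
L² = (x₁ − r cos θ₁)² + (r sin θ₁ − e)² = 44521.0017 → L = 211.0000 → L = 211
check at θ₃=212°: x = 173.6141 (printed 173.6141) ✓

r = 42, L = 211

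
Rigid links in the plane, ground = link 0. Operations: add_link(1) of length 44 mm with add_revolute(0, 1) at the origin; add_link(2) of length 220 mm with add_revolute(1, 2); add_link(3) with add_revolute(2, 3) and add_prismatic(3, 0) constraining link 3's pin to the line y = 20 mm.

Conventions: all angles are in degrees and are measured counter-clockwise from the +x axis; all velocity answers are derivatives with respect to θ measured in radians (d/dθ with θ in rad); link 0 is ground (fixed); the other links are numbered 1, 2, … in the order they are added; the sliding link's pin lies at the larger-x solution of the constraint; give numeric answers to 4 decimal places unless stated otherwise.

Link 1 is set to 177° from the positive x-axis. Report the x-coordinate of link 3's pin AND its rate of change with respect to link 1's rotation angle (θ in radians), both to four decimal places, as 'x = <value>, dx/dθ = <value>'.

geometry: r = 44 mm, L = 220 mm, e = 20 mm
crank pin P = (r cos θ, r sin θ) = (-43.939700, 2.302782)
h = r sin θ − e = 2.302782 − 20 = -17.697218
x = r cos θ + √(L² − h²) = -43.939700 + 219.287046 = 175.347346
dx/dθ = −r sin θ − h·r cos θ/√(L² − h²) (θ in radians; h = -17.697218) = -5.848867

x = 175.3473, dx/dθ = -5.8489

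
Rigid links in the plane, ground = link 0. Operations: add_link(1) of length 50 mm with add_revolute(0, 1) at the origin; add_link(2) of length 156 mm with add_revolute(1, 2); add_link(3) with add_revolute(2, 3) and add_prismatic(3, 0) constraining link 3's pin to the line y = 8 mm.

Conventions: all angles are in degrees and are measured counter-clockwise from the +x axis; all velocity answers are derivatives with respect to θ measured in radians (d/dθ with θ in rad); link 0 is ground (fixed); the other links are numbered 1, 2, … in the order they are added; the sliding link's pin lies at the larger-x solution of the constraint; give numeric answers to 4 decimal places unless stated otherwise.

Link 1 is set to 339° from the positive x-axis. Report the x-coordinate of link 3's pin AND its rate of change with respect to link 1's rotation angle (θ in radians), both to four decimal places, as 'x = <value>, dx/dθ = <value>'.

geometry: r = 50 mm, L = 156 mm, e = 8 mm
crank pin P = (r cos θ, r sin θ) = (46.679021, -17.918397)
h = r sin θ − e = -17.918397 − 8 = -25.918397
x = r cos θ + √(L² − h²) = 46.679021 + 153.831845 = 200.510867
dx/dθ = −r sin θ − h·r cos θ/√(L² − h²) (θ in radians; h = -25.918397) = 25.783124

x = 200.5109, dx/dθ = 25.7831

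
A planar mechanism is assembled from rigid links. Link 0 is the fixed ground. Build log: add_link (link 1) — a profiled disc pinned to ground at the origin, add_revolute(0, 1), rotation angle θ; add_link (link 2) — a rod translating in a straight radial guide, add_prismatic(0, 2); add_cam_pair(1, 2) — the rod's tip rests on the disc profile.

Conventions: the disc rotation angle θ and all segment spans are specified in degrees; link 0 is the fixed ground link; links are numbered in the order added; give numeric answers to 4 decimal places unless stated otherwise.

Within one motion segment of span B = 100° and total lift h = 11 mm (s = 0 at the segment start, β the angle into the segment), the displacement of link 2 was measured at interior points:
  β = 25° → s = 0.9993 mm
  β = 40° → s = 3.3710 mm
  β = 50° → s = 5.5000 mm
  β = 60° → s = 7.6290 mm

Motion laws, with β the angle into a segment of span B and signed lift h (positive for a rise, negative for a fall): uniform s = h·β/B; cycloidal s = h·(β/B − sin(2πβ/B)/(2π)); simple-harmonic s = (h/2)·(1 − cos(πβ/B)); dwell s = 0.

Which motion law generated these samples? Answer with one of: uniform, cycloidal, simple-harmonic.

candidates at β/B = r: uniform s = h·r (linear in β); cycloidal s = h·(r − sin(2πr)/(2π)); simple-harmonic s = (h/2)(1 − cos(πr))
β=25°: printed 0.9993 | uniform 2.7500, cycloidal 0.9993, simple-harmonic 1.6109
β=40°: printed 3.3710 | uniform 4.4000, cycloidal 3.3710, simple-harmonic 3.8004
β=50°: printed 5.5000 | uniform 5.5000, cycloidal 5.5000, simple-harmonic 5.5000
β=60°: printed 7.6290 | uniform 6.6000, cycloidal 7.6290, simple-harmonic 7.1996
only one law matches every sample → cycloidal

cycloidal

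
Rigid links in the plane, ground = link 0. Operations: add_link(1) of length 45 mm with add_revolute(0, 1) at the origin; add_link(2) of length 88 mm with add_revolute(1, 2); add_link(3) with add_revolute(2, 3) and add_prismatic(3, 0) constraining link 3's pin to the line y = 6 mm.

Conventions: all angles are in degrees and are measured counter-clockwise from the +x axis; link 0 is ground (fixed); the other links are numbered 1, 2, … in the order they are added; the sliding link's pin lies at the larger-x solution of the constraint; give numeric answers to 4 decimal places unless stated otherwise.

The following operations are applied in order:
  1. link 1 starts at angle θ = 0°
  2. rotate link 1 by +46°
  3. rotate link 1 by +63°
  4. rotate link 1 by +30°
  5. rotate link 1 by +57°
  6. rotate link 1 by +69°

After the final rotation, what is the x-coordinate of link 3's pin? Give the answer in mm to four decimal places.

geometry: r = 45 mm, L = 88 mm, e = 6 mm; θ starts at 0°
rotate link 1 by +46°: θ ← 0° +46° = 46°
rotate link 1 by +63°: θ ← 46° +63° = 109°
rotate link 1 by +30°: θ ← 109° +30° = 139°
rotate link 1 by +57°: θ ← 139° +57° = 196°
rotate link 1 by +69°: θ ← 196° +69° = 265°
crank pin P = (r cos θ, r sin θ) = (-3.922008, -44.828761)
h = r sin θ − e = -44.828761 − 6 = -50.828761
x = r cos θ + √(L² − h²) = -3.922008 + 71.836182 = 67.914173

67.9142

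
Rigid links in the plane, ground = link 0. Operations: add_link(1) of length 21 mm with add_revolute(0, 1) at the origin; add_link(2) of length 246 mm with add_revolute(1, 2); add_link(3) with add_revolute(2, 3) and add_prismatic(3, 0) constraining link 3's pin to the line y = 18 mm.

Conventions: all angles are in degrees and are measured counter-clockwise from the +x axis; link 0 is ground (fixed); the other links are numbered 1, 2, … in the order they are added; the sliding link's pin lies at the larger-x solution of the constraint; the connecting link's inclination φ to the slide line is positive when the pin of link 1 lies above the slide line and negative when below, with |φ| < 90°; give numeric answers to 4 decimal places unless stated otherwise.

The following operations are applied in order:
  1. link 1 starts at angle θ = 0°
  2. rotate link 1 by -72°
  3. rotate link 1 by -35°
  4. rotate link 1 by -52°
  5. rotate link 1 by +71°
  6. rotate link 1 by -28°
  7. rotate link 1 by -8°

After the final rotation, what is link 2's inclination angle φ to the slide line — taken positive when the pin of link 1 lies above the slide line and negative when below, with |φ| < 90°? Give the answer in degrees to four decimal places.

geometry: r = 21 mm, L = 246 mm, e = 18 mm; θ starts at 0°
rotate link 1 by -72°: θ ← 0° -72° = -72°
rotate link 1 by -35°: θ ← -72° -35° = -107°
rotate link 1 by -52°: θ ← -107° -52° = -159°
rotate link 1 by +71°: θ ← -159° +71° = -88°
rotate link 1 by -28°: θ ← -88° -28° = -116°
rotate link 1 by -8°: θ ← -116° -8° = -124°
h = r sin θ − e = -17.409789 − 18 = -35.409789
sin φ = h / L = -35.409789 / 246 = -0.14394223
φ = arcsin(-0.14394223) = -8.276031°

-8.2760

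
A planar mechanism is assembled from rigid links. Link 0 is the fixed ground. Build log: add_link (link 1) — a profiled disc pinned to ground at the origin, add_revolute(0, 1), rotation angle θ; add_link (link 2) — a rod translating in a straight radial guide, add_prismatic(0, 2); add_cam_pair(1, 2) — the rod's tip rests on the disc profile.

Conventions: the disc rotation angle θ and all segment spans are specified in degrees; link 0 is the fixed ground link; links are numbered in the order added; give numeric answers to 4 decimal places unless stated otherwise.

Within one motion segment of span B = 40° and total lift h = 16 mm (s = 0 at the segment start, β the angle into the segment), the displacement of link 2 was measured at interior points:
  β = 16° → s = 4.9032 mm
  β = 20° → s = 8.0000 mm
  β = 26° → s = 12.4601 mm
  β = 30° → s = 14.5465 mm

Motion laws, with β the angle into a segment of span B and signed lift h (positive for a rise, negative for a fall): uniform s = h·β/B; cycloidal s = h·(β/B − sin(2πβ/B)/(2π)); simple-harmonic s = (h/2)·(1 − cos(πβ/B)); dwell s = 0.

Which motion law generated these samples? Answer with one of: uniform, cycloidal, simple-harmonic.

candidates at β/B = r: uniform s = h·r (linear in β); cycloidal s = h·(r − sin(2πr)/(2π)); simple-harmonic s = (h/2)(1 − cos(πr))
β=16°: printed 4.9032 | uniform 6.4000, cycloidal 4.9032, simple-harmonic 5.5279
β=20°: printed 8.0000 | uniform 8.0000, cycloidal 8.0000, simple-harmonic 8.0000
β=26°: printed 12.4601 | uniform 10.4000, cycloidal 12.4601, simple-harmonic 11.6319
β=30°: printed 14.5465 | uniform 12.0000, cycloidal 14.5465, simple-harmonic 13.6569
only one law matches every sample → cycloidal

cycloidal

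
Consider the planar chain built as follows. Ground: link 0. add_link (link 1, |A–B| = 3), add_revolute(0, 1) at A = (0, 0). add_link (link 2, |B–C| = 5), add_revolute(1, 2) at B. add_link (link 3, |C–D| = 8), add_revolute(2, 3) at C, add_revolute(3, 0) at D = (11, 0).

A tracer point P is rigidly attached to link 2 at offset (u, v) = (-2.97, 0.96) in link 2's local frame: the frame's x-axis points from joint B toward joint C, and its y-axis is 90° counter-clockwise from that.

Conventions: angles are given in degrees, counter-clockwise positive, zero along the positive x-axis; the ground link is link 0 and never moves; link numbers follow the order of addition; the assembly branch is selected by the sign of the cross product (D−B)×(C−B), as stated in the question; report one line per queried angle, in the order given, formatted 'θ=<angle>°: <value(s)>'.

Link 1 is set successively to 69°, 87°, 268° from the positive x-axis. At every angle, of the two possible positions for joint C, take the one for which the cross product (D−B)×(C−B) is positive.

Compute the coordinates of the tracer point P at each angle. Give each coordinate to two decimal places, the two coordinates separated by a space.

A=(0,0), D=(11.00,0)
θ=69°: B = A + 3.00·(cos69°, sin69°) = (1.0751, 2.8007)
θ=69°: |BD| = 10.3125
θ=69°: circle(B,5.00) ∩ circle(D,8.00): a=3.2653, h=3.7865
θ=69°:   candidates: C₊=(5.2461,5.5581) cross=39.048; C₋=(3.1894,-1.7303) cross=-39.048
θ=69°:   branch + wants cross > 0 → take C=(5.2461,5.5581) (cross=39.048)
θ=69°: ex = (C−B)/|BC| = (0.8342,0.5515); ey = (-0.5515,0.8342)
θ=69°: P = B + -2.97·ex + 0.96·ey = (-1.9319,1.9637)
θ=87°: B = A + 3.00·(cos87°, sin87°) = (0.1570, 2.9959)
θ=87°: |BD| = 11.2493
θ=87°: circle(B,5.00) ∩ circle(D,8.00): a=3.8912, h=3.1399
θ=87°:   candidates: C₊=(4.7439,4.9861) cross=35.321; C₋=(3.0715,-1.0669) cross=-35.321
θ=87°:   branch + wants cross > 0 → take C=(4.7439,4.9861) (cross=35.321)
θ=87°: ex = (C−B)/|BC| = (0.9174,0.3980); ey = (-0.3980,0.9174)
θ=87°: P = B + -2.97·ex + 0.96·ey = (-2.9497,2.6944)
θ=268°: B = A + 3.00·(cos268°, sin268°) = (-0.1047, -2.9982)
θ=268°: |BD| = 11.5023
θ=268°: circle(B,5.00) ∩ circle(D,8.00): a=4.0558, h=2.9241
θ=268°:   candidates: C₊=(3.0488,0.8820) cross=33.633; C₋=(4.5731,-4.7640) cross=-33.633
θ=268°:   branch + wants cross > 0 → take C=(3.0488,0.8820) (cross=33.633)
θ=268°: ex = (C−B)/|BC| = (0.6307,0.7760); ey = (-0.7760,0.6307)
θ=268°: P = B + -2.97·ex + 0.96·ey = (-2.7228,-4.6975)

θ=69°: -1.93 1.96
θ=87°: -2.95 2.69
θ=268°: -2.72 -4.70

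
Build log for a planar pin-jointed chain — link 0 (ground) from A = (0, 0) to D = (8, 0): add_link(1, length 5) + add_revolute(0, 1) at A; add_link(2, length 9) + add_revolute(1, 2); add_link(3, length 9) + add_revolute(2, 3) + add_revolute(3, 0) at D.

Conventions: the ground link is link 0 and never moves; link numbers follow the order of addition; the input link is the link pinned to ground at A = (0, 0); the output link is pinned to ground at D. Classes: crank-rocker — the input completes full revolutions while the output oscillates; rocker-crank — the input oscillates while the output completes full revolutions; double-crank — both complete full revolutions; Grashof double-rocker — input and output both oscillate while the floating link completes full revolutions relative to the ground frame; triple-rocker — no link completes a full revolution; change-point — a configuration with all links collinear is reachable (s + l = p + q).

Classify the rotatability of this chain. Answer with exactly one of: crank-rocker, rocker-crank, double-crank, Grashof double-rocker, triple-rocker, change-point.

lengths: ground=8, input=5, coupler=9, output=9
sorted: s=5 (shortest), l=9 (longest), p+q=17
s + l = 14 vs p + q = 17
s + l < p + q (Grashof) with shortest = input link → crank-rocker

crank-rocker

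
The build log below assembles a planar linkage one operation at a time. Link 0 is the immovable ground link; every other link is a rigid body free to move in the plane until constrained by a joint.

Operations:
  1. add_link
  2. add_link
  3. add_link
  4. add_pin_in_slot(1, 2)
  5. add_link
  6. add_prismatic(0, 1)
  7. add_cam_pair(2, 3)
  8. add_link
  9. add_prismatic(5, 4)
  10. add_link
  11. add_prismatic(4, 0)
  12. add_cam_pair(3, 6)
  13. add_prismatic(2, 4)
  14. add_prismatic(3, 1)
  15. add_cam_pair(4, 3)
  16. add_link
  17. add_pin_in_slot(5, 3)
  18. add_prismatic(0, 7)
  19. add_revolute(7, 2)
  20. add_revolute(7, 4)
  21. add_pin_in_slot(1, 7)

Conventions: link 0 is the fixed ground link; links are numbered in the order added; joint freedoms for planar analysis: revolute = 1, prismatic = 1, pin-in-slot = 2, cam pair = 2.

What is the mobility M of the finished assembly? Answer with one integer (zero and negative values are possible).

(L,J1,J2)=(1,0,0); link0 fixed
link1: (2,0,0)
link2: (3,0,0)
link3: (4,0,0)
PS 1-2 [J2]: (4,0,1)
link4: (5,0,1)
P 0-1 [J1]: (5,1,1)
C 2-3 [J2]: (5,1,2)
link5: (6,1,2)
P 5-4 [J1]: (6,2,2)
link6: (7,2,2)
P 4-0 [J1]: (7,3,2)
C 3-6 [J2]: (7,3,3)
P 2-4 [J1]: (7,4,3)
P 3-1 [J1]: (7,5,3)
C 4-3 [J2]: (7,5,4)
link7: (8,5,4)
PS 5-3 [J2]: (8,5,5)
P 0-7 [J1]: (8,6,5)
R 7-2 [J1]: (8,7,5)
R 7-4 [J1]: (8,8,5)
PS 1-7 [J2]: (8,8,6)
Grübler: 3·7 − 2·8 − 6 = -1

M = -1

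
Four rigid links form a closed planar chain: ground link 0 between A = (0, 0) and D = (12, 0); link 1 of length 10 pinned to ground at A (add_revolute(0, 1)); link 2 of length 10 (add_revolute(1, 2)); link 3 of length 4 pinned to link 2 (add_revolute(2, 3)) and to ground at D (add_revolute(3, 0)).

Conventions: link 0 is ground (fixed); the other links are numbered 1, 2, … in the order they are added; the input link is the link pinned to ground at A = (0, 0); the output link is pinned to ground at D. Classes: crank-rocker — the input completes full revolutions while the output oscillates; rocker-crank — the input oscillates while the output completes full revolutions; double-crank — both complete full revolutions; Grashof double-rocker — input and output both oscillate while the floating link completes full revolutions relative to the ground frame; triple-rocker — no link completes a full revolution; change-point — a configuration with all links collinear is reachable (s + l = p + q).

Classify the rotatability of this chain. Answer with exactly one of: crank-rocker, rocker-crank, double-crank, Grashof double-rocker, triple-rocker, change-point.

lengths: ground=12, input=10, coupler=10, output=4
sorted: s=4 (shortest), l=12 (longest), p+q=20
s + l = 16 vs p + q = 20
s + l < p + q (Grashof) with shortest = output link → rocker-crank

rocker-crank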